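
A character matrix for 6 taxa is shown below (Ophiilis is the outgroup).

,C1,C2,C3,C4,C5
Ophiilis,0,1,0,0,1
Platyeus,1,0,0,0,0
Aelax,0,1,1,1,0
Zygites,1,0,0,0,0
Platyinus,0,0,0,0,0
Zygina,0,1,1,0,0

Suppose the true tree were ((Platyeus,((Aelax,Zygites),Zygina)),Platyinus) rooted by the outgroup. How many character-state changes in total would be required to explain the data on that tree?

Map each character onto ((Platyeus,((Aelax,Zygites),Zygina)),Platyinus) (rooted by Ophiilis) and count the minimum state changes it requires (Fitch parsimony):
C1: 2; C2: 3; C3: 2; C4: 1; C5: 1.
Total tree length = 9.

9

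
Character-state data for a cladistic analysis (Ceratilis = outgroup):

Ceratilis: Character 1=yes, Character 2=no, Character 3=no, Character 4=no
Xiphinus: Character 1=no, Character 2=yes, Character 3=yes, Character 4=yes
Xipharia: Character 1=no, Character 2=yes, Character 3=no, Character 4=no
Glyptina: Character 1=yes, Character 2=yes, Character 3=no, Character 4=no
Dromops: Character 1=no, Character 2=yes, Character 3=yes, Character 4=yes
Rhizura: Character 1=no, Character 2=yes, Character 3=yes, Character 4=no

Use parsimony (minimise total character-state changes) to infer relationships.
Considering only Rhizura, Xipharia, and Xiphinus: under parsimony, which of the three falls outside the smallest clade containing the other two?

Xipharia

Character polarity is set by the outgroup: the derived state is whichever differs from the outgroup's state, so for Character 1 the derived state is 'no', and for the remaining characters it is 'yes'.
Only Dromops, Rhizura, Xipharia, and Xiphinus show the derived state 'no' for Character 1, supporting them as a clade.
Character 2 (derived state 'yes') is shared by all ingroup taxa — unites the whole ingroup.
Only Dromops, Rhizura, and Xiphinus show the derived state 'yes' for Character 3, supporting them as a clade.
Only Dromops and Xiphinus show the derived state 'yes' for Character 4, supporting them as a clade.
Most parsimonious ingroup topology: ((((Xiphinus,Dromops),Rhizura),Xipharia),Glyptina).
Xiphinus and Rhizura share a more recent common ancestor with each other than either does with Xipharia, so Xipharia is the least closely related of the three.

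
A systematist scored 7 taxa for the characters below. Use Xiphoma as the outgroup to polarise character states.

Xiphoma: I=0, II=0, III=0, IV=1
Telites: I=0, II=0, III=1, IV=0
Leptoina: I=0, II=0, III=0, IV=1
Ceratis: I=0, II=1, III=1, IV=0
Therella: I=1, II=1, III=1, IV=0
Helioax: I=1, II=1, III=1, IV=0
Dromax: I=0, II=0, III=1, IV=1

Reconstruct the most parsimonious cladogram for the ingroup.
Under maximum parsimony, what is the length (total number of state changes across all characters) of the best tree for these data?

4

Character polarity is set by the outgroup: the derived state is whichever differs from the outgroup's state, so for IV the derived state is '0', and for the remaining characters it is '1'.
Only Helioax and Therella show the derived state '1' for I, supporting them as a clade.
II: derived state '1' in Ceratis, Helioax, and Therella only — synapomorphy for {Ceratis, Helioax, Therella}.
Only Ceratis, Dromax, Helioax, Telites, and Therella show the derived state '1' for III, supporting them as a clade.
Only Ceratis, Helioax, Telites, and Therella show the derived state '0' for IV, supporting them as a clade.
Most parsimonious ingroup topology: (((Telites,(Ceratis,(Therella,Helioax))),Dromax),Leptoina).
Changes per character on this tree: I: 1; II: 1; III: 1; IV: 1.
Total = 4.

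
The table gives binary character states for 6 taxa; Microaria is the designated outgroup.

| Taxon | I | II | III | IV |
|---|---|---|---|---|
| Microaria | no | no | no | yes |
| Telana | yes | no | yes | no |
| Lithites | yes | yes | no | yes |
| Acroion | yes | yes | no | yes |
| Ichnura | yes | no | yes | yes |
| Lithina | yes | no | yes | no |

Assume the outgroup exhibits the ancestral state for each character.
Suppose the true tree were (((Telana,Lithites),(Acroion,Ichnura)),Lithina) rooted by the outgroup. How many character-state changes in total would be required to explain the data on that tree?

8

Map each character onto (((Telana,Lithites),(Acroion,Ichnura)),Lithina) (rooted by Microaria) and count the minimum state changes it requires (Fitch parsimony):
I: 1; II: 2; III: 3; IV: 2.
Total tree length = 8.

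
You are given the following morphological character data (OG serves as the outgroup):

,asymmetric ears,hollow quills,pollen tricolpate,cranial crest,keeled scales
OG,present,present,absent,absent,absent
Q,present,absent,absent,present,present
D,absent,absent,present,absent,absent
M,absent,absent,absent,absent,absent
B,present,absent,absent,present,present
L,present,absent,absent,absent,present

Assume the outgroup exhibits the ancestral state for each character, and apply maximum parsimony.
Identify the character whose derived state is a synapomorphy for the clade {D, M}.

asymmetric ears

Character polarity is set by the outgroup: the derived state is whichever differs from the outgroup's state, so for asymmetric ears, hollow quills the derived state is 'absent', and for the remaining characters it is 'present'.
Only D and M show the derived state 'absent' for asymmetric ears, supporting them as a clade.
hollow quills (derived state 'absent') is shared by all ingroup taxa — unites the whole ingroup.
pollen tricolpate: derived state 'present' in D only — an autapomorphy, so it tells us nothing about relationships among taxa.
cranial crest: derived state 'present' in B and Q only — synapomorphy for {B, Q}.
keeled scales (derived state 'present') is shared by B, L, and Q — a synapomorphy uniting that clade.
Most parsimonious ingroup topology: ((D,M),((B,Q),L)).
The clade {D, M} is supported by asymmetric ears: its derived state 'absent' occurs in exactly those taxa and in no other taxon (including the outgroup).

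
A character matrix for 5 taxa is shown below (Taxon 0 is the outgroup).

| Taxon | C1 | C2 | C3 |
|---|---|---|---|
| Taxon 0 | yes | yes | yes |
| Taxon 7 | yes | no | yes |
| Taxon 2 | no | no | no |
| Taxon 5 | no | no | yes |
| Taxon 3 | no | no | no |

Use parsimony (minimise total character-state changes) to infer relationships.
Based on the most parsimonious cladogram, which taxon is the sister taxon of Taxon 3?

Taxon 2

The outgroup has state 'yes' for every character, so 'no' is the derived state throughout.
C1: derived state 'no' in Taxon 2, Taxon 3, and Taxon 5 only — synapomorphy for {Taxon 2, Taxon 3, Taxon 5}.
C2 (derived state 'no') is shared by all ingroup taxa — unites the whole ingroup.
Only Taxon 2 and Taxon 3 show the derived state 'no' for C3, supporting them as a clade.
Most parsimonious ingroup topology: (Taxon 7,((Taxon 2,Taxon 3),Taxon 5)).
Taxon 3 and Taxon 2 form a cherry on this tree, so they are sister taxa.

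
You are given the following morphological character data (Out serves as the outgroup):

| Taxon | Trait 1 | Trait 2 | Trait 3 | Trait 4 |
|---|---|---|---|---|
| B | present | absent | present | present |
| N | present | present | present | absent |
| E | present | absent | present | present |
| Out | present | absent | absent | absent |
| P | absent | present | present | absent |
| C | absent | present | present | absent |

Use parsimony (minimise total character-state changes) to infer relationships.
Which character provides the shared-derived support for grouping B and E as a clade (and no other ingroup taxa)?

Trait 4

Character polarity is set by the outgroup: the derived state is whichever differs from the outgroup's state, so for Trait 1 the derived state is 'absent', and for the remaining characters it is 'present'.
Only C and P show the derived state 'absent' for Trait 1, supporting them as a clade.
Trait 2: derived state 'present' in C, N, and P only — synapomorphy for {C, N, P}.
All ingroup taxa share the derived state 'present' for Trait 3; it defines the ingroup but does not resolve relationships within it.
Trait 4: derived state 'present' in B and E only — synapomorphy for {B, E}.
Most parsimonious ingroup topology: (((P,C),N),(E,B)).
The clade {B, E} is supported by Trait 4: its derived state 'present' occurs in exactly those taxa and in no other taxon (including the outgroup).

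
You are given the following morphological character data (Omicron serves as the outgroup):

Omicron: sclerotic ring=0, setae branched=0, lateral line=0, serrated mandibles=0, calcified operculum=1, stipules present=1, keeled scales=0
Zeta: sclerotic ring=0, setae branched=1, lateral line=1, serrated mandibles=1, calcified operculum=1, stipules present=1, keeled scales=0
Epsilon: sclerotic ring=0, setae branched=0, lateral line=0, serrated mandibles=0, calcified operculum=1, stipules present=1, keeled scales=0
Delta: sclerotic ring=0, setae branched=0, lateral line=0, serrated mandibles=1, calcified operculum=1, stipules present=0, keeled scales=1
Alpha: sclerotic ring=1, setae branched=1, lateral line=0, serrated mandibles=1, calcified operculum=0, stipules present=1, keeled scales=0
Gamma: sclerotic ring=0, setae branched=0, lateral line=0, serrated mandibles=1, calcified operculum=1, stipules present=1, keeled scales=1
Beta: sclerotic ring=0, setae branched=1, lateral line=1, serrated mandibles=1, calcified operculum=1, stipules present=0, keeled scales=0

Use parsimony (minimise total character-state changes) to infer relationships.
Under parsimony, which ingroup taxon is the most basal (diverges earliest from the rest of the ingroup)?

Epsilon

Character polarity is set by the outgroup: the derived state is whichever differs from the outgroup's state, so for calcified operculum, stipules present the derived state is '0', and for the remaining characters it is '1'.
sclerotic ring (derived state '1') is unique to Alpha (autapomorphy; uninformative for grouping).
setae branched (derived state '1') is shared by Alpha, Beta, and Zeta — a synapomorphy uniting that clade.
lateral line: derived state '1' in Beta and Zeta only — synapomorphy for {Beta, Zeta}.
Only Alpha, Beta, Delta, Gamma, and Zeta show the derived state '1' for serrated mandibles, supporting them as a clade.
calcified operculum (derived state '0') is unique to Alpha (autapomorphy; uninformative for grouping).
stipules present (state '0') occurs in Beta and Delta but conflicts with the nesting implied by the other characters — most parsimoniously interpreted as homoplasy.
keeled scales: derived state '1' in Delta and Gamma only — synapomorphy for {Delta, Gamma}.
Most parsimonious ingroup topology: ((((Zeta,Beta),Alpha),(Delta,Gamma)),Epsilon).
Epsilon is sister to the clade containing all other ingroup taxa, so it is the earliest-diverging (most basal) ingroup lineage.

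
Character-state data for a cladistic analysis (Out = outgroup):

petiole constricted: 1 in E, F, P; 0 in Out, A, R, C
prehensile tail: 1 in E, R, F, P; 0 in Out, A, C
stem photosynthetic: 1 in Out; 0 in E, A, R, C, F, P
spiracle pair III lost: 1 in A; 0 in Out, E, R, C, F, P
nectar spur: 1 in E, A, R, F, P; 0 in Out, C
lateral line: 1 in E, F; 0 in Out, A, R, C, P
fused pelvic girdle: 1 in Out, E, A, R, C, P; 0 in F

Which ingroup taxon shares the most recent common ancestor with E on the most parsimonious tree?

F

Character polarity is set by the outgroup: the derived state is whichever differs from the outgroup's state, so for stem photosynthetic, fused pelvic girdle the derived state is '0', and for the remaining characters it is '1'.
petiole constricted (derived state '1') is shared by E, F, and P — a synapomorphy uniting that clade.
prehensile tail: derived state '1' in E, F, P, and R only — synapomorphy for {E, F, P, R}.
All ingroup taxa share the derived state '0' for stem photosynthetic; it defines the ingroup but does not resolve relationships within it.
spiracle pair III lost (derived state '1') is unique to A (autapomorphy; uninformative for grouping).
nectar spur: derived state '1' in A, E, F, P, and R only — synapomorphy for {A, E, F, P, R}.
lateral line (derived state '1') is shared by E and F — a synapomorphy uniting that clade.
fused pelvic girdle: derived state '0' in F only — an autapomorphy, so it tells us nothing about relationships among taxa.
Most parsimonious ingroup topology: (((((E,F),P),R),A),C).
E and F form a cherry on this tree, so they are sister taxa.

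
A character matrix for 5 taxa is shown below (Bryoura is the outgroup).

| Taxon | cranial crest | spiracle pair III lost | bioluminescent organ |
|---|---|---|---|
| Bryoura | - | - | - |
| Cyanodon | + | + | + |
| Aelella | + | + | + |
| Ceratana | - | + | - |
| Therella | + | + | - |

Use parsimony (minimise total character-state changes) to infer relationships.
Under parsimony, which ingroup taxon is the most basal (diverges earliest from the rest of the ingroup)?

Ceratana

The outgroup has state '-' for every character, so '+' is the derived state throughout.
Only Aelella, Cyanodon, and Therella show the derived state '+' for cranial crest, supporting them as a clade.
spiracle pair III lost (derived state '+') is shared by all ingroup taxa — unites the whole ingroup.
bioluminescent organ (derived state '+') is shared by Aelella and Cyanodon — a synapomorphy uniting that clade.
Most parsimonious ingroup topology: (((Cyanodon,Aelella),Therella),Ceratana).
Ceratana is sister to the clade containing all other ingroup taxa, so it is the earliest-diverging (most basal) ingroup lineage.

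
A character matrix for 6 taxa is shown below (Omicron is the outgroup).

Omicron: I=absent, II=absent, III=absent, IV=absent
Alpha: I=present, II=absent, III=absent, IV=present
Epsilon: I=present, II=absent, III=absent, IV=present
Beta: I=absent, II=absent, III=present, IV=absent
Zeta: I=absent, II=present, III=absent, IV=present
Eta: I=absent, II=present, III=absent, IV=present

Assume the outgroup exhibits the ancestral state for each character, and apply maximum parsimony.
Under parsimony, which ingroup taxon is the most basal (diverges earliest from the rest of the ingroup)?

The outgroup has state 'absent' for every character, so 'present' is the derived state throughout.
Only Alpha and Epsilon show the derived state 'present' for I, supporting them as a clade.
II: derived state 'present' in Eta and Zeta only — synapomorphy for {Eta, Zeta}.
III: derived state 'present' in Beta only — an autapomorphy, so it tells us nothing about relationships among taxa.
Only Alpha, Epsilon, Eta, and Zeta show the derived state 'present' for IV, supporting them as a clade.
Most parsimonious ingroup topology: (((Alpha,Epsilon),(Zeta,Eta)),Beta).
Beta is sister to the clade containing all other ingroup taxa, so it is the earliest-diverging (most basal) ingroup lineage.

Beta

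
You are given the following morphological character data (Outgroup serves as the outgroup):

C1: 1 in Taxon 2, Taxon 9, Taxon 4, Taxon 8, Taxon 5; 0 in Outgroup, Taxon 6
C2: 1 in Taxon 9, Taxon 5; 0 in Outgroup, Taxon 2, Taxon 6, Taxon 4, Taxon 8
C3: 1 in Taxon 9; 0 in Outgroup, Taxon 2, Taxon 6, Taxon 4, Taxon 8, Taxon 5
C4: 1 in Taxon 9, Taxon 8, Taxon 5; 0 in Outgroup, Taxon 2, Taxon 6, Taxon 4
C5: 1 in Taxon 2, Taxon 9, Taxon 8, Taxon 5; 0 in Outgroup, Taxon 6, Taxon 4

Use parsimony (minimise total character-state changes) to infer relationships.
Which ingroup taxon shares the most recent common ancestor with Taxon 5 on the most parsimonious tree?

Taxon 9

The outgroup has state '0' for every character, so '1' is the derived state throughout.
C1: derived state '1' in Taxon 2, Taxon 4, Taxon 5, Taxon 8, and Taxon 9 only — synapomorphy for {Taxon 2, Taxon 4, Taxon 5, Taxon 8, Taxon 9}.
C2 (derived state '1') is shared by Taxon 5 and Taxon 9 — a synapomorphy uniting that clade.
C3: derived state '1' in Taxon 9 only — an autapomorphy, so it tells us nothing about relationships among taxa.
C4: derived state '1' in Taxon 5, Taxon 8, and Taxon 9 only — synapomorphy for {Taxon 5, Taxon 8, Taxon 9}.
Only Taxon 2, Taxon 5, Taxon 8, and Taxon 9 show the derived state '1' for C5, supporting them as a clade.
Most parsimonious ingroup topology: (((Taxon 2,((Taxon 9,Taxon 5),Taxon 8)),Taxon 4),Taxon 6).
Taxon 5 and Taxon 9 form a cherry on this tree, so they are sister taxa.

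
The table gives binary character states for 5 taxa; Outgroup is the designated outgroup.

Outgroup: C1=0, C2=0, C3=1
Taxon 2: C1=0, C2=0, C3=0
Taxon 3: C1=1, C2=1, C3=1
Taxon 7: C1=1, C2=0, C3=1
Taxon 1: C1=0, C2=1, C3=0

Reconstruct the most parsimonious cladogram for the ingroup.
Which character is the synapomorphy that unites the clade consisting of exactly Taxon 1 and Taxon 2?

Character polarity is set by the outgroup: the derived state is whichever differs from the outgroup's state, so for C3 the derived state is '0', and for the remaining characters it is '1'.
C1: derived state '1' in Taxon 3 and Taxon 7 only — synapomorphy for {Taxon 3, Taxon 7}.
C2 groups Taxon 1 and Taxon 3, which is incompatible with the clades supported by the remaining characters; treating it as convergent (homoplasy) costs fewer steps than any alternative tree.
C3: derived state '0' in Taxon 1 and Taxon 2 only — synapomorphy for {Taxon 1, Taxon 2}.
Most parsimonious ingroup topology: ((Taxon 2,Taxon 1),(Taxon 3,Taxon 7)).
The clade {Taxon 1, Taxon 2} is supported by C3: its derived state '0' occurs in exactly those taxa and in no other taxon (including the outgroup).

C3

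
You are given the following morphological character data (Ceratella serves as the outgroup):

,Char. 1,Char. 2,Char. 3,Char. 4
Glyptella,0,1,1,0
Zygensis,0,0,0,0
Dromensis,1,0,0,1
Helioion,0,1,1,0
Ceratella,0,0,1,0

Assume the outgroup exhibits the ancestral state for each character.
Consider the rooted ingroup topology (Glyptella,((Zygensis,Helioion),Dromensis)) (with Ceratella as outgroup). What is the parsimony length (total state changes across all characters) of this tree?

6

Map each character onto (Glyptella,((Zygensis,Helioion),Dromensis)) (rooted by Ceratella) and count the minimum state changes it requires (Fitch parsimony):
Char. 1: 1; Char. 2: 2; Char. 3: 2; Char. 4: 1.
Total tree length = 6.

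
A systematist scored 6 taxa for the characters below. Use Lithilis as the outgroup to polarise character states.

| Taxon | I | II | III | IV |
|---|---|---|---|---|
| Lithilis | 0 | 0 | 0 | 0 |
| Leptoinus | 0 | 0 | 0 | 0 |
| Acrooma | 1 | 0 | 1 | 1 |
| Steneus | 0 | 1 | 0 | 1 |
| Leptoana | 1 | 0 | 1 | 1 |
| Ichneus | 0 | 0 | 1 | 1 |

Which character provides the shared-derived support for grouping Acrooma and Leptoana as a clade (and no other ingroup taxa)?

The outgroup has state '0' for every character, so '1' is the derived state throughout.
I (derived state '1') is shared by Acrooma and Leptoana — a synapomorphy uniting that clade.
II (derived state '1') is unique to Steneus (autapomorphy; uninformative for grouping).
III: derived state '1' in Acrooma, Ichneus, and Leptoana only — synapomorphy for {Acrooma, Ichneus, Leptoana}.
IV (derived state '1') is shared by Acrooma, Ichneus, Leptoana, and Steneus — a synapomorphy uniting that clade.
Most parsimonious ingroup topology: (Leptoinus,(((Acrooma,Leptoana),Ichneus),Steneus)).
The clade {Acrooma, Leptoana} is supported by I: its derived state '1' occurs in exactly those taxa and in no other taxon (including the outgroup).

I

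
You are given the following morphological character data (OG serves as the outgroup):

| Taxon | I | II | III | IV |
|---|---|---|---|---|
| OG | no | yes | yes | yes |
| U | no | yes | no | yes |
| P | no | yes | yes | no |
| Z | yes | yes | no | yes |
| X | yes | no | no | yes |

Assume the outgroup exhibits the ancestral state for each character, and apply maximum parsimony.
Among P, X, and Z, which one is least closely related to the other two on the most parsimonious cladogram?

Character polarity is set by the outgroup: the derived state is whichever differs from the outgroup's state, so for II, III, IV the derived state is 'no', and for the remaining characters it is 'yes'.
I: derived state 'yes' in X and Z only — synapomorphy for {X, Z}.
II: derived state 'no' in X only — an autapomorphy, so it tells us nothing about relationships among taxa.
Only U, X, and Z show the derived state 'no' for III, supporting them as a clade.
IV: derived state 'no' in P only — an autapomorphy, so it tells us nothing about relationships among taxa.
Most parsimonious ingroup topology: ((U,(Z,X)),P).
Z and X share a more recent common ancestor with each other than either does with P, so P is the least closely related of the three.

P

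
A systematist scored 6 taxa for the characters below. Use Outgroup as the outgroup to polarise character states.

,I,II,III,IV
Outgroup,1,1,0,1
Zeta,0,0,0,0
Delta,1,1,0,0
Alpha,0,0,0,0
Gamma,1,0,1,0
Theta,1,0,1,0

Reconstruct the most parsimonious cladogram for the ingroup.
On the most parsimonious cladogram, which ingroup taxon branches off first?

Character polarity is set by the outgroup: the derived state is whichever differs from the outgroup's state, so for I, II, IV the derived state is '0', and for the remaining characters it is '1'.
Only Alpha and Zeta show the derived state '0' for I, supporting them as a clade.
II: derived state '0' in Alpha, Gamma, Theta, and Zeta only — synapomorphy for {Alpha, Gamma, Theta, Zeta}.
Only Gamma and Theta show the derived state '1' for III, supporting them as a clade.
IV (derived state '0') is shared by all ingroup taxa — unites the whole ingroup.
Most parsimonious ingroup topology: (((Zeta,Alpha),(Gamma,Theta)),Delta).
Delta is sister to the clade containing all other ingroup taxa, so it is the earliest-diverging (most basal) ingroup lineage.

Delta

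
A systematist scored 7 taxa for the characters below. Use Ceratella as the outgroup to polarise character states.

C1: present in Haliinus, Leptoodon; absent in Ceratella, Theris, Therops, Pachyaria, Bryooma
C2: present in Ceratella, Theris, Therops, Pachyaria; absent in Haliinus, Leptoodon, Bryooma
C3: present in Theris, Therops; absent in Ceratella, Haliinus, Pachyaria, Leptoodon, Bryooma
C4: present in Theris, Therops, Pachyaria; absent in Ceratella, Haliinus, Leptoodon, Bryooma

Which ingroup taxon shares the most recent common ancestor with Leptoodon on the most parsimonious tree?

Haliinus

Character polarity is set by the outgroup: the derived state is whichever differs from the outgroup's state, so for C2 the derived state is 'absent', and for the remaining characters it is 'present'.
C1: derived state 'present' in Haliinus and Leptoodon only — synapomorphy for {Haliinus, Leptoodon}.
C2: derived state 'absent' in Bryooma, Haliinus, and Leptoodon only — synapomorphy for {Bryooma, Haliinus, Leptoodon}.
Only Theris and Therops show the derived state 'present' for C3, supporting them as a clade.
Only Pachyaria, Theris, and Therops show the derived state 'present' for C4, supporting them as a clade.
Most parsimonious ingroup topology: (((Haliinus,Leptoodon),Bryooma),((Theris,Therops),Pachyaria)).
Leptoodon and Haliinus form a cherry on this tree, so they are sister taxa.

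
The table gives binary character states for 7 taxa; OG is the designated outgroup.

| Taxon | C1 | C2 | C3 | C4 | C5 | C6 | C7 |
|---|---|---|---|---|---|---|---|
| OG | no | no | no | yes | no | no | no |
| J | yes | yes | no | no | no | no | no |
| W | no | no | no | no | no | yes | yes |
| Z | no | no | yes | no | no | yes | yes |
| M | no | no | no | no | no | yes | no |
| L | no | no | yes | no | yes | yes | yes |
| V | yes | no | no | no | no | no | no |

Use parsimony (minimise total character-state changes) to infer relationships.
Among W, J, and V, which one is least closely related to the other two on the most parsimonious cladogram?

W

Character polarity is set by the outgroup: the derived state is whichever differs from the outgroup's state, so for C4 the derived state is 'no', and for the remaining characters it is 'yes'.
C1: derived state 'yes' in J and V only — synapomorphy for {J, V}.
C2: derived state 'yes' in J only — an autapomorphy, so it tells us nothing about relationships among taxa.
C3 (derived state 'yes') is shared by L and Z — a synapomorphy uniting that clade.
C4 (derived state 'no') is shared by all ingroup taxa — unites the whole ingroup.
C5: derived state 'yes' in L only — an autapomorphy, so it tells us nothing about relationships among taxa.
C6: derived state 'yes' in L, M, W, and Z only — synapomorphy for {L, M, W, Z}.
Only L, W, and Z show the derived state 'yes' for C7, supporting them as a clade.
Most parsimonious ingroup topology: ((J,V),((W,(Z,L)),M)).
J and V share a more recent common ancestor with each other than either does with W, so W is the least closely related of the three.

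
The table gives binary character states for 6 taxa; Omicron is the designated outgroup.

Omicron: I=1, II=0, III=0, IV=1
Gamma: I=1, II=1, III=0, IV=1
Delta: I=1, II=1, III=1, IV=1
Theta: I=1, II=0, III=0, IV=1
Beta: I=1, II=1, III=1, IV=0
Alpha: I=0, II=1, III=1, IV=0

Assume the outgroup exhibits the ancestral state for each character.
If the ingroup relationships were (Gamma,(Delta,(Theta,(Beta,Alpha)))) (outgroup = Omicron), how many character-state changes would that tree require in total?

Map each character onto (Gamma,(Delta,(Theta,(Beta,Alpha)))) (rooted by Omicron) and count the minimum state changes it requires (Fitch parsimony):
I: 1; II: 2; III: 2; IV: 1.
Total tree length = 6.

6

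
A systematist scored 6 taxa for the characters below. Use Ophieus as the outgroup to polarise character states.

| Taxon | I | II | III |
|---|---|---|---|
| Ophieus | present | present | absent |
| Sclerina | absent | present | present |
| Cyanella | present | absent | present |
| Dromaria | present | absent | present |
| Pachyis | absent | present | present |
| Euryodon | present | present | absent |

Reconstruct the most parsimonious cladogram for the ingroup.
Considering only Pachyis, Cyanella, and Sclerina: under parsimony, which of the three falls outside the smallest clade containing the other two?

Character polarity is set by the outgroup: the derived state is whichever differs from the outgroup's state, so for I, II the derived state is 'absent', and for the remaining characters it is 'present'.
Only Pachyis and Sclerina show the derived state 'absent' for I, supporting them as a clade.
Only Cyanella and Dromaria show the derived state 'absent' for II, supporting them as a clade.
III (derived state 'present') is shared by Cyanella, Dromaria, Pachyis, and Sclerina — a synapomorphy uniting that clade.
Most parsimonious ingroup topology: (((Sclerina,Pachyis),(Cyanella,Dromaria)),Euryodon).
Pachyis and Sclerina share a more recent common ancestor with each other than either does with Cyanella, so Cyanella is the least closely related of the three.

Cyanella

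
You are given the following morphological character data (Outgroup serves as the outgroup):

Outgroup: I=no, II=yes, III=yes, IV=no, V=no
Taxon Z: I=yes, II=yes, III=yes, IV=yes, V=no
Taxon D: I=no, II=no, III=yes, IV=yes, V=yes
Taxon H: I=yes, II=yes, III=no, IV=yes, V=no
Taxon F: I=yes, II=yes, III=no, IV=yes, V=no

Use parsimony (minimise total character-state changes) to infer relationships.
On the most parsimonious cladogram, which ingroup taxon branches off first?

Taxon D

Character polarity is set by the outgroup: the derived state is whichever differs from the outgroup's state, so for II, III the derived state is 'no', and for the remaining characters it is 'yes'.
Only Taxon F, Taxon H, and Taxon Z show the derived state 'yes' for I, supporting them as a clade.
II: derived state 'no' in Taxon D only — an autapomorphy, so it tells us nothing about relationships among taxa.
III: derived state 'no' in Taxon F and Taxon H only — synapomorphy for {Taxon F, Taxon H}.
IV (derived state 'yes') is shared by all ingroup taxa — unites the whole ingroup.
V (derived state 'yes') is unique to Taxon D (autapomorphy; uninformative for grouping).
Most parsimonious ingroup topology: ((Taxon Z,(Taxon H,Taxon F)),Taxon D).
Taxon D is sister to the clade containing all other ingroup taxa, so it is the earliest-diverging (most basal) ingroup lineage.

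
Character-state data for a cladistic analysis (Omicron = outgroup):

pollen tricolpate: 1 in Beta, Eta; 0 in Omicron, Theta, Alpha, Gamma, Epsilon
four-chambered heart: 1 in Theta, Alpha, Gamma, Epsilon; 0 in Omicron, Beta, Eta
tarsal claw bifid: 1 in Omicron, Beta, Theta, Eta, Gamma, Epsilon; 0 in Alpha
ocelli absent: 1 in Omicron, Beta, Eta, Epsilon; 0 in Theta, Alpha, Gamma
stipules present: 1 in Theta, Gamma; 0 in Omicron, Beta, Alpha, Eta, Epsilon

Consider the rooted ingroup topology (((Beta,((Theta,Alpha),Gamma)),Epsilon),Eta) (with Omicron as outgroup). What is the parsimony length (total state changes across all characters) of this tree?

Map each character onto (((Beta,((Theta,Alpha),Gamma)),Epsilon),Eta) (rooted by Omicron) and count the minimum state changes it requires (Fitch parsimony):
pollen tricolpate: 2; four-chambered heart: 2; tarsal claw bifid: 1; ocelli absent: 1; stipules present: 2.
Total tree length = 8.

8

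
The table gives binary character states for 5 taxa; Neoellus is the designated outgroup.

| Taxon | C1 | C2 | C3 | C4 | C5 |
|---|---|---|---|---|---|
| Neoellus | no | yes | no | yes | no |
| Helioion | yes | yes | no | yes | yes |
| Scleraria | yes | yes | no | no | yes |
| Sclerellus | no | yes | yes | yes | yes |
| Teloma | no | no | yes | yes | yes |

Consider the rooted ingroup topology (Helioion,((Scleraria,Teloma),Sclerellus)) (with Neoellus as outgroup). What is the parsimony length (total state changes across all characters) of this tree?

7

Map each character onto (Helioion,((Scleraria,Teloma),Sclerellus)) (rooted by Neoellus) and count the minimum state changes it requires (Fitch parsimony):
C1: 2; C2: 1; C3: 2; C4: 1; C5: 1.
Total tree length = 7.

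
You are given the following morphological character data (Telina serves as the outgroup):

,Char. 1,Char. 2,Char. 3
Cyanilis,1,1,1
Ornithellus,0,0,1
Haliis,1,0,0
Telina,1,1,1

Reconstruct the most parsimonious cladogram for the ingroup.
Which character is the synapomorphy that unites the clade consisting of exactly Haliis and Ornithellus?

Char. 2

The outgroup has state '1' for every character, so '0' is the derived state throughout.
Char. 1 (derived state '0') is unique to Ornithellus (autapomorphy; uninformative for grouping).
Only Haliis and Ornithellus show the derived state '0' for Char. 2, supporting them as a clade.
Char. 3 (derived state '0') is unique to Haliis (autapomorphy; uninformative for grouping).
Most parsimonious ingroup topology: ((Ornithellus,Haliis),Cyanilis).
The clade {Haliis, Ornithellus} is supported by Char. 2: its derived state '0' occurs in exactly those taxa and in no other taxon (including the outgroup).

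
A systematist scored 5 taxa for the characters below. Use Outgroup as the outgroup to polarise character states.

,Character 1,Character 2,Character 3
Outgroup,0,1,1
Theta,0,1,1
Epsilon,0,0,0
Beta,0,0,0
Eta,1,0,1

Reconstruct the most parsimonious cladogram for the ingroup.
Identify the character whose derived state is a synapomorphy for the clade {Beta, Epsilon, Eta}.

Character 2

Character polarity is set by the outgroup: the derived state is whichever differs from the outgroup's state, so for Character 2, Character 3 the derived state is '0', and for the remaining characters it is '1'.
Character 1 (derived state '1') is unique to Eta (autapomorphy; uninformative for grouping).
Character 2 (derived state '0') is shared by Beta, Epsilon, and Eta — a synapomorphy uniting that clade.
Character 3 (derived state '0') is shared by Beta and Epsilon — a synapomorphy uniting that clade.
Most parsimonious ingroup topology: (Theta,((Epsilon,Beta),Eta)).
The clade {Beta, Epsilon, Eta} is supported by Character 2: its derived state '0' occurs in exactly those taxa and in no other taxon (including the outgroup).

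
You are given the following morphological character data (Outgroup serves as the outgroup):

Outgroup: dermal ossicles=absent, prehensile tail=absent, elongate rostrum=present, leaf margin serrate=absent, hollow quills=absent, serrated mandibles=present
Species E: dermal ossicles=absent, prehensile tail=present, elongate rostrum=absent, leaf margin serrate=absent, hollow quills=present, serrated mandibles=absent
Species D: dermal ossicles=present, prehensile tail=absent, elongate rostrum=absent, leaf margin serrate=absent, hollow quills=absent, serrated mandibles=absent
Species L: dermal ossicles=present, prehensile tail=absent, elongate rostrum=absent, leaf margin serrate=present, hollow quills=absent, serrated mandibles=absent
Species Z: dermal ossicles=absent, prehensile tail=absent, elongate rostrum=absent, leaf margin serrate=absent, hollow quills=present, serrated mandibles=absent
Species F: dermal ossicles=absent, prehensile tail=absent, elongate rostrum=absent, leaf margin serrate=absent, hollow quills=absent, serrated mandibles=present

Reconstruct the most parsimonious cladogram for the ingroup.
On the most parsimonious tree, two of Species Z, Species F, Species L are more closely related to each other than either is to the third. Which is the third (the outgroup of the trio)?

Species F

Character polarity is set by the outgroup: the derived state is whichever differs from the outgroup's state, so for elongate rostrum, serrated mandibles the derived state is 'absent', and for the remaining characters it is 'present'.
Only Species D and Species L show the derived state 'present' for dermal ossicles, supporting them as a clade.
prehensile tail (derived state 'present') is unique to Species E (autapomorphy; uninformative for grouping).
elongate rostrum (derived state 'absent') is shared by all ingroup taxa — unites the whole ingroup.
leaf margin serrate (derived state 'present') is unique to Species L (autapomorphy; uninformative for grouping).
Only Species E and Species Z show the derived state 'present' for hollow quills, supporting them as a clade.
serrated mandibles (derived state 'absent') is shared by Species D, Species E, Species L, and Species Z — a synapomorphy uniting that clade.
Most parsimonious ingroup topology: (((Species E,Species Z),(Species D,Species L)),Species F).
Species Z and Species L share a more recent common ancestor with each other than either does with Species F, so Species F is the least closely related of the three.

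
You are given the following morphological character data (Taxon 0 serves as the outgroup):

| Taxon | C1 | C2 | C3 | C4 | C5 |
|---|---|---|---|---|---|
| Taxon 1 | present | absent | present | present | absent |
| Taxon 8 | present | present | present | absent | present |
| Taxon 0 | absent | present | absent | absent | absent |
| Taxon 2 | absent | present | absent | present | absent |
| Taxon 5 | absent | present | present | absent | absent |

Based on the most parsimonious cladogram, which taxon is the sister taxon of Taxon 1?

Character polarity is set by the outgroup: the derived state is whichever differs from the outgroup's state, so for C2 the derived state is 'absent', and for the remaining characters it is 'present'.
C1: derived state 'present' in Taxon 1 and Taxon 8 only — synapomorphy for {Taxon 1, Taxon 8}.
C2: derived state 'absent' in Taxon 1 only — an autapomorphy, so it tells us nothing about relationships among taxa.
C3: derived state 'present' in Taxon 1, Taxon 5, and Taxon 8 only — synapomorphy for {Taxon 1, Taxon 5, Taxon 8}.
C4 groups Taxon 1 and Taxon 2, which is incompatible with the clades supported by the remaining characters; treating it as convergent (homoplasy) costs fewer steps than any alternative tree.
C5 (derived state 'present') is unique to Taxon 8 (autapomorphy; uninformative for grouping).
Most parsimonious ingroup topology: (Taxon 2,(Taxon 5,(Taxon 1,Taxon 8))).
Taxon 1 and Taxon 8 form a cherry on this tree, so they are sister taxa.

Taxon 8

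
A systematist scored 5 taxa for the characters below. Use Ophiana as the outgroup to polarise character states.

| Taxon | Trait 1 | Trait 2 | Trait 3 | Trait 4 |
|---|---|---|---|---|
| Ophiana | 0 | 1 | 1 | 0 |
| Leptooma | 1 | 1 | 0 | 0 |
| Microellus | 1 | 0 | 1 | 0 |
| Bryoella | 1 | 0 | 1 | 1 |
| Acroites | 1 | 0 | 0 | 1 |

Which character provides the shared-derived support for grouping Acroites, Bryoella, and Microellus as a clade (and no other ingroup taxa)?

Character polarity is set by the outgroup: the derived state is whichever differs from the outgroup's state, so for Trait 2, Trait 3 the derived state is '0', and for the remaining characters it is '1'.
All ingroup taxa share the derived state '1' for Trait 1; it defines the ingroup but does not resolve relationships within it.
Only Acroites, Bryoella, and Microellus show the derived state '0' for Trait 2, supporting them as a clade.
Trait 3 groups Acroites and Leptooma, which is incompatible with the clades supported by the remaining characters; treating it as convergent (homoplasy) costs fewer steps than any alternative tree.
Trait 4 (derived state '1') is shared by Acroites and Bryoella — a synapomorphy uniting that clade.
Most parsimonious ingroup topology: (Leptooma,(Microellus,(Bryoella,Acroites))).
The clade {Acroites, Bryoella, Microellus} is supported by Trait 2: its derived state '0' occurs in exactly those taxa and in no other taxon (including the outgroup).

Trait 2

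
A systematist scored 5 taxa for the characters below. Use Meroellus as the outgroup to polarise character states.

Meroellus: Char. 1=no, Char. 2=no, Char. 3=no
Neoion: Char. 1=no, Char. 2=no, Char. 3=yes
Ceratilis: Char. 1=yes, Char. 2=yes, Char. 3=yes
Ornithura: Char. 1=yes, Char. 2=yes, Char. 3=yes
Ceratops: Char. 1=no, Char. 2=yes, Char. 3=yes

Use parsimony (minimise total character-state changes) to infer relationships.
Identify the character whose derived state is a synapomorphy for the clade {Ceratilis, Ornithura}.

The outgroup has state 'no' for every character, so 'yes' is the derived state throughout.
Char. 1: derived state 'yes' in Ceratilis and Ornithura only — synapomorphy for {Ceratilis, Ornithura}.
Only Ceratilis, Ceratops, and Ornithura show the derived state 'yes' for Char. 2, supporting them as a clade.
All ingroup taxa share the derived state 'yes' for Char. 3; it defines the ingroup but does not resolve relationships within it.
Most parsimonious ingroup topology: (Neoion,((Ceratilis,Ornithura),Ceratops)).
The clade {Ceratilis, Ornithura} is supported by Char. 1: its derived state 'yes' occurs in exactly those taxa and in no other taxon (including the outgroup).

Char. 1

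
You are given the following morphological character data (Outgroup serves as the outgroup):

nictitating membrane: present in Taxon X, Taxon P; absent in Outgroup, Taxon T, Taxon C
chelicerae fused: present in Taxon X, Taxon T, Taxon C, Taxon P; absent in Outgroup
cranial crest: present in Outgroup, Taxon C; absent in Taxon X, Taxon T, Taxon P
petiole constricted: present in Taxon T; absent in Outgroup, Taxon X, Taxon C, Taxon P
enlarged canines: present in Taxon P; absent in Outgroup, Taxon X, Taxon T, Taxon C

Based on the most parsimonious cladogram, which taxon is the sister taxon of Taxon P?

Character polarity is set by the outgroup: the derived state is whichever differs from the outgroup's state, so for cranial crest the derived state is 'absent', and for the remaining characters it is 'present'.
nictitating membrane: derived state 'present' in Taxon P and Taxon X only — synapomorphy for {Taxon P, Taxon X}.
chelicerae fused (derived state 'present') is shared by all ingroup taxa — unites the whole ingroup.
cranial crest: derived state 'absent' in Taxon P, Taxon T, and Taxon X only — synapomorphy for {Taxon P, Taxon T, Taxon X}.
petiole constricted (derived state 'present') is unique to Taxon T (autapomorphy; uninformative for grouping).
enlarged canines: derived state 'present' in Taxon P only — an autapomorphy, so it tells us nothing about relationships among taxa.
Most parsimonious ingroup topology: (((Taxon X,Taxon P),Taxon T),Taxon C).
Taxon P and Taxon X form a cherry on this tree, so they are sister taxa.

Taxon X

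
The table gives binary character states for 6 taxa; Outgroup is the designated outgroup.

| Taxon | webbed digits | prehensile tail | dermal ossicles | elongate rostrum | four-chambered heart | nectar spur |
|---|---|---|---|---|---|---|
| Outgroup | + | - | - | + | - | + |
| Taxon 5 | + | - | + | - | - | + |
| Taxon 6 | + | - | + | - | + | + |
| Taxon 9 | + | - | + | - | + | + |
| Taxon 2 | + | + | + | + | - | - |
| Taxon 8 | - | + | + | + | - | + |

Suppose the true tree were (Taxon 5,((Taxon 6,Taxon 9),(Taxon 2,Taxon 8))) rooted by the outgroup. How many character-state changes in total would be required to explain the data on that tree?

Map each character onto (Taxon 5,((Taxon 6,Taxon 9),(Taxon 2,Taxon 8))) (rooted by Outgroup) and count the minimum state changes it requires (Fitch parsimony):
webbed digits: 1; prehensile tail: 1; dermal ossicles: 1; elongate rostrum: 2; four-chambered heart: 1; nectar spur: 1.
Total tree length = 7.

7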